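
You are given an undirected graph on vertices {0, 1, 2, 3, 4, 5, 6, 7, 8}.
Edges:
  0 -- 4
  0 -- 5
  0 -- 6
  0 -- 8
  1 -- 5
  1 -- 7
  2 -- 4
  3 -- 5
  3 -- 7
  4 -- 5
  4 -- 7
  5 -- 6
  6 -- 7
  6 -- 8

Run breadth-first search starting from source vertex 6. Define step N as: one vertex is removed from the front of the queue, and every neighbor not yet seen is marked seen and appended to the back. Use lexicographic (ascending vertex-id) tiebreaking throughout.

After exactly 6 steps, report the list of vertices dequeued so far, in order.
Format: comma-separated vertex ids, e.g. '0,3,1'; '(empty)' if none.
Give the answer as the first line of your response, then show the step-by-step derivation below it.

6,0,5,7,8,4

step 1: dequeue 6; queue=[0,5,7,8]; order=6
step 2: dequeue 0; queue=[5,7,8,4]; order=6,0
step 3: dequeue 5; queue=[7,8,4,1,3]; order=6,0,5
step 4: dequeue 7; queue=[8,4,1,3]; order=6,0,5,7
step 5: dequeue 8; queue=[4,1,3]; order=6,0,5,7,8
step 6: dequeue 4; queue=[1,3,2]; order=6,0,5,7,8,4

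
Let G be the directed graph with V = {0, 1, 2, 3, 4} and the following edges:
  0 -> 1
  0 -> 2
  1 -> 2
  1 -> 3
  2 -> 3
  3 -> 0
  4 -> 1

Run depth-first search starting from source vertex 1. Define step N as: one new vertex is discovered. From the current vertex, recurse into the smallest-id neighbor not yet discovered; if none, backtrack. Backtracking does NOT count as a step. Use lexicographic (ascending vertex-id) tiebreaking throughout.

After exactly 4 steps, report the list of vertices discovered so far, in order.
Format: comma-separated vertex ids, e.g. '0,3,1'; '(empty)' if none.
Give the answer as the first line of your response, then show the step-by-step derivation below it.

1,2,3,0

step 1: discover 1; path=1; order=1
step 2: discover 2; path=1>2; order=1,2
step 3: discover 3; path=1>2>3; order=1,2,3
step 4: discover 0; path=1>2>3>0; order=1,2,3,0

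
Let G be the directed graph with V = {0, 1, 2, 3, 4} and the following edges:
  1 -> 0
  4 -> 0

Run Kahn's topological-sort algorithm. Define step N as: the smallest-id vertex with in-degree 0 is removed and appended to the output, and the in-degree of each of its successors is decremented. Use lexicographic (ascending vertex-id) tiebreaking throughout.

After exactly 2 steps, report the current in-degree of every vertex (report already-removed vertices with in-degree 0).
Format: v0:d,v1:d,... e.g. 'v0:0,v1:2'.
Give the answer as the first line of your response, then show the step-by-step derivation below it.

v0:1,v1:0,v2:0,v3:0,v4:0

step 1: output 1; order=[1]; indeg=(1,0,0,0,0)
step 2: output 2; order=[1,2]; indeg=(1,0,0,0,0)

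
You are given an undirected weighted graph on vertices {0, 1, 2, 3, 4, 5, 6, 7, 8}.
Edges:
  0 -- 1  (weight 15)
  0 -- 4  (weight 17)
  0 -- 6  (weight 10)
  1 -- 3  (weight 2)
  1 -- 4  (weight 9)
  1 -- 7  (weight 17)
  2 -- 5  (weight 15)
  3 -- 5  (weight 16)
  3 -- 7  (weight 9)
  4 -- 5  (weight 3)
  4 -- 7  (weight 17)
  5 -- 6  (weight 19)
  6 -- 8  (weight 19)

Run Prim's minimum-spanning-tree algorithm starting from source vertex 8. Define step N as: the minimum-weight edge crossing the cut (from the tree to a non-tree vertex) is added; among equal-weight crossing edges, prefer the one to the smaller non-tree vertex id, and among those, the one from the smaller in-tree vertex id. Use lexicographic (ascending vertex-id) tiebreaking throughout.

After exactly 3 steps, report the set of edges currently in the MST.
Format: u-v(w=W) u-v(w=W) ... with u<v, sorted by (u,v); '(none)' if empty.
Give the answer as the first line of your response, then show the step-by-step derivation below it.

0-1(w=15) 0-6(w=10) 6-8(w=19)

step 1: add edge 6-8 (w=19); MST = {6-8(w=19)}
step 2: add edge 0-6 (w=10); MST = {0-6(w=10) 6-8(w=19)}
step 3: add edge 0-1 (w=15); MST = {0-1(w=15) 0-6(w=10) 6-8(w=19)}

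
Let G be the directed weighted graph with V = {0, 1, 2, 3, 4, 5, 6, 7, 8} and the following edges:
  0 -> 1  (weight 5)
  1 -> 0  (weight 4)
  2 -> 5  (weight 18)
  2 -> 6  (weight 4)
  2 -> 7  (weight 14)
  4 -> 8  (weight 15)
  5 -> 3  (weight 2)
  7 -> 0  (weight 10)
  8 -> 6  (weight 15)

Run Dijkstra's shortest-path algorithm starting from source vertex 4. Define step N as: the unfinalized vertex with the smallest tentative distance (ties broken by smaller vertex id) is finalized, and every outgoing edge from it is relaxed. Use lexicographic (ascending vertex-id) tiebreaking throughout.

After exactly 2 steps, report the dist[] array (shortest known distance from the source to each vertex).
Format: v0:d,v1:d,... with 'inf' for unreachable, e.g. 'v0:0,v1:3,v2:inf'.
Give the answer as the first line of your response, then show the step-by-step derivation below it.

v0:inf,v1:inf,v2:inf,v3:inf,v4:0,v5:inf,v6:30,v7:inf,v8:15

step 1: dist = v0:inf,v1:inf,v2:inf,v3:inf,v4:0,v5:inf,v6:inf,v7:inf,v8:15
step 2: dist = v0:inf,v1:inf,v2:inf,v3:inf,v4:0,v5:inf,v6:30,v7:inf,v8:15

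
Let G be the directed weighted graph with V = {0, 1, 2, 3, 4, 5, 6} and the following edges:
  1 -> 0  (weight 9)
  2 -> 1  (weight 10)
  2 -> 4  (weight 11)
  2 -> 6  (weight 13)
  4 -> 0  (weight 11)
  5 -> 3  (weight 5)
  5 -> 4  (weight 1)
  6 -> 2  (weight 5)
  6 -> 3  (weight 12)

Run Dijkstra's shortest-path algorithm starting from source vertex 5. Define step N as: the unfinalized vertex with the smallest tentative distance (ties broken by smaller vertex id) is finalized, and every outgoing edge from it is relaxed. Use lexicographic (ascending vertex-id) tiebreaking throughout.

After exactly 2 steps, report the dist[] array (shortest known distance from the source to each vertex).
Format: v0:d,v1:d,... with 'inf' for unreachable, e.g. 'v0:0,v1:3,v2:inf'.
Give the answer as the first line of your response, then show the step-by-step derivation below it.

v0:12,v1:inf,v2:inf,v3:5,v4:1,v5:0,v6:inf

step 1: dist = v0:inf,v1:inf,v2:inf,v3:5,v4:1,v5:0,v6:inf
step 2: dist = v0:12,v1:inf,v2:inf,v3:5,v4:1,v5:0,v6:inf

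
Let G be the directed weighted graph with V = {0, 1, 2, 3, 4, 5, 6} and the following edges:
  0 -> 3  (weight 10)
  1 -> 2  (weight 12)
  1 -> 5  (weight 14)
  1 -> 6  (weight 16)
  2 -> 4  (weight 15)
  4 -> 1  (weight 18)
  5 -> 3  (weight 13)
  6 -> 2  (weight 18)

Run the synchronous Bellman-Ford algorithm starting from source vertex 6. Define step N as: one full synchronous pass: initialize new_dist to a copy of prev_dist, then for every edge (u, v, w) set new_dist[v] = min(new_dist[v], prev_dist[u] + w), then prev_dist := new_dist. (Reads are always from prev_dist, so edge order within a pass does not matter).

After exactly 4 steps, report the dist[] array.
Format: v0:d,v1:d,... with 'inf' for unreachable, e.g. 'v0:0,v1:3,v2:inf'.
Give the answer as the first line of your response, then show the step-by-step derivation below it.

v0:inf,v1:51,v2:18,v3:inf,v4:33,v5:65,v6:0

step 1: dist = v0:inf,v1:inf,v2:18,v3:inf,v4:inf,v5:inf,v6:0
step 2: dist = v0:inf,v1:inf,v2:18,v3:inf,v4:33,v5:inf,v6:0
step 3: dist = v0:inf,v1:51,v2:18,v3:inf,v4:33,v5:inf,v6:0
step 4: dist = v0:inf,v1:51,v2:18,v3:inf,v4:33,v5:65,v6:0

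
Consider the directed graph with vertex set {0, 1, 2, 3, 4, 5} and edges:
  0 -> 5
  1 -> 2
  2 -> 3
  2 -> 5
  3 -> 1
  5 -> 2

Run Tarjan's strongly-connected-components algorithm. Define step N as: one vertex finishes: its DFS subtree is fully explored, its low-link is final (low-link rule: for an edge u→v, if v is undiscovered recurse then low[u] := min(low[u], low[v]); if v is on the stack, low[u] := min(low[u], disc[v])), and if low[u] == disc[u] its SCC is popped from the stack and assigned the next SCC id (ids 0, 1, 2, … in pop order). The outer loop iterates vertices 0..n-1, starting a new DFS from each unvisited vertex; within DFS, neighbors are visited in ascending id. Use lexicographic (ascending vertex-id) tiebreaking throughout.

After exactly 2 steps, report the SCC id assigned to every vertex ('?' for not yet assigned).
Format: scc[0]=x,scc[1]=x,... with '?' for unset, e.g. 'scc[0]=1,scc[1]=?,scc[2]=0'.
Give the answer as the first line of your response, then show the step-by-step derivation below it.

scc[0]=?,scc[1]=?,scc[2]=?,scc[3]=?,scc[4]=?,scc[5]=?

step 1: low=(low[0]=0,low[1]=2,low[2]=2,low[3]=3,low[4]=?,low[5]=1); scc=(scc[0]=?,scc[1]=?,scc[2]=?,scc[3]=?,scc[4]=?,scc[5]=?)
step 2: low=(low[0]=0,low[1]=2,low[2]=2,low[3]=2,low[4]=?,low[5]=1); scc=(scc[0]=?,scc[1]=?,scc[2]=?,scc[3]=?,scc[4]=?,scc[5]=?)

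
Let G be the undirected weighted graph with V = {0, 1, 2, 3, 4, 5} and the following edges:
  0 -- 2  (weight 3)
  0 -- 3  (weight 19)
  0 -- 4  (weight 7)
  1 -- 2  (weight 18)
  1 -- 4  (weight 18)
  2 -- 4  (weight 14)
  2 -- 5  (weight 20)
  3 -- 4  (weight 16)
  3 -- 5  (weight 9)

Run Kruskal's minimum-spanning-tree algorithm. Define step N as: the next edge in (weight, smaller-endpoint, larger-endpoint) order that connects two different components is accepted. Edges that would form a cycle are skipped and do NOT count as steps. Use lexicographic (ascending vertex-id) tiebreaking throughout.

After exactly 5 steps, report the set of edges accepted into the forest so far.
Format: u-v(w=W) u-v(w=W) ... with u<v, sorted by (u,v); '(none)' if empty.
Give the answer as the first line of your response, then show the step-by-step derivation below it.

0-2(w=3) 0-4(w=7) 1-2(w=18) 3-4(w=16) 3-5(w=9)

step 1: add edge 0-2 (w=3); MST = {0-2(w=3)}
step 2: add edge 0-4 (w=7); MST = {0-2(w=3) 0-4(w=7)}
step 3: add edge 3-5 (w=9); MST = {0-2(w=3) 0-4(w=7) 3-5(w=9)}
step 4: add edge 3-4 (w=16); MST = {0-2(w=3) 0-4(w=7) 3-4(w=16) 3-5(w=9)}
step 5: add edge 1-2 (w=18); MST = {0-2(w=3) 0-4(w=7) 1-2(w=18) 3-4(w=16) 3-5(w=9)}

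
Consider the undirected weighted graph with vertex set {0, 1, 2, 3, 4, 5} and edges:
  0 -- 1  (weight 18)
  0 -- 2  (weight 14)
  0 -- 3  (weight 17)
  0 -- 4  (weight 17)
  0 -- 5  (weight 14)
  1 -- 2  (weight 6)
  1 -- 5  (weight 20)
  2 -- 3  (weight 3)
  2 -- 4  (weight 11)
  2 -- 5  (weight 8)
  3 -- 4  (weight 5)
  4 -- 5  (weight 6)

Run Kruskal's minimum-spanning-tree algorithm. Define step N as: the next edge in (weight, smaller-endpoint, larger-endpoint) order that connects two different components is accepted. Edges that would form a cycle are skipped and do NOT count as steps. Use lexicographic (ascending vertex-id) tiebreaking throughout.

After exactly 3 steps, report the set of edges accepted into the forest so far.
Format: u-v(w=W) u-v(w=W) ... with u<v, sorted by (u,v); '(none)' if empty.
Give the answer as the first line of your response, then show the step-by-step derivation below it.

1-2(w=6) 2-3(w=3) 3-4(w=5)

step 1: add edge 2-3 (w=3); MST = {2-3(w=3)}
step 2: add edge 3-4 (w=5); MST = {2-3(w=3) 3-4(w=5)}
step 3: add edge 1-2 (w=6); MST = {1-2(w=6) 2-3(w=3) 3-4(w=5)}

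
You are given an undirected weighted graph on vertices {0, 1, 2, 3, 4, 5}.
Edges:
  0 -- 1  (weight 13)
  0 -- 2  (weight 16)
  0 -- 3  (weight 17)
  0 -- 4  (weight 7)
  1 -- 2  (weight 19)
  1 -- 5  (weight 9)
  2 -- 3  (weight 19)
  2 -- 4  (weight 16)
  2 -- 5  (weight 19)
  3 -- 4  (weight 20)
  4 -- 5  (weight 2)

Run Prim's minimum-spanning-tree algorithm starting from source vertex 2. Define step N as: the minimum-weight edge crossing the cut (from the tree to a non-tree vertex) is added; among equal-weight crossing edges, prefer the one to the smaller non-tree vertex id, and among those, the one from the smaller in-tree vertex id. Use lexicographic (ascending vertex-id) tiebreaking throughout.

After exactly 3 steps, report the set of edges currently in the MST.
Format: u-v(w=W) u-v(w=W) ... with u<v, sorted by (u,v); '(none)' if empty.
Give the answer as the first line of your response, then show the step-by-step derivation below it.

0-2(w=16) 0-4(w=7) 4-5(w=2)

step 1: add edge 0-2 (w=16); MST = {0-2(w=16)}
step 2: add edge 0-4 (w=7); MST = {0-2(w=16) 0-4(w=7)}
step 3: add edge 4-5 (w=2); MST = {0-2(w=16) 0-4(w=7) 4-5(w=2)}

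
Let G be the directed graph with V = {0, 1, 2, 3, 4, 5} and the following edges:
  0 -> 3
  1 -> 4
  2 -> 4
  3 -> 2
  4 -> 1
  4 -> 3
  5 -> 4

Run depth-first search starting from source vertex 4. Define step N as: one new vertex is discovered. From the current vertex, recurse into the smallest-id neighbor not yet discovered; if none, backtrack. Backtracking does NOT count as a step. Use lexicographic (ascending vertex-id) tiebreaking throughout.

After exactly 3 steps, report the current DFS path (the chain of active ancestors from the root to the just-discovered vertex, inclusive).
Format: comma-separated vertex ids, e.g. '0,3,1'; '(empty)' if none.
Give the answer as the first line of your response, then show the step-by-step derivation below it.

4,3

step 1: discover 4; path=4; order=4
step 2: discover 1; path=4>1; order=4,1
step 3: discover 3; path=4>3; order=4,1,3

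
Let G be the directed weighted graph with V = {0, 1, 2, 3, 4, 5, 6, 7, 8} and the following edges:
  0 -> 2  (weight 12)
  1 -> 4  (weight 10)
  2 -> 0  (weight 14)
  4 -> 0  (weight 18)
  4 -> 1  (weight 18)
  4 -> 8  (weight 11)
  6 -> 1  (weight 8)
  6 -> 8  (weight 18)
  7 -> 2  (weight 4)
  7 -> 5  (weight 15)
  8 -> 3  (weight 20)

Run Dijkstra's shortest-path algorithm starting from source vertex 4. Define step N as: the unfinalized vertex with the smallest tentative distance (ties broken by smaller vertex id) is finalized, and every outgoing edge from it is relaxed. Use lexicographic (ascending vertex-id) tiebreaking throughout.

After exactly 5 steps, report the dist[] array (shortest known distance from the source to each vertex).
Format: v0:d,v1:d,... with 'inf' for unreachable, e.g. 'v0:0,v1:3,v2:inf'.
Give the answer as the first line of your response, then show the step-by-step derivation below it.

v0:18,v1:18,v2:30,v3:31,v4:0,v5:inf,v6:inf,v7:inf,v8:11

step 1: dist = v0:18,v1:18,v2:inf,v3:inf,v4:0,v5:inf,v6:inf,v7:inf,v8:11
step 2: dist = v0:18,v1:18,v2:inf,v3:31,v4:0,v5:inf,v6:inf,v7:inf,v8:11
step 3: dist = v0:18,v1:18,v2:30,v3:31,v4:0,v5:inf,v6:inf,v7:inf,v8:11
step 4: dist = v0:18,v1:18,v2:30,v3:31,v4:0,v5:inf,v6:inf,v7:inf,v8:11
step 5: dist = v0:18,v1:18,v2:30,v3:31,v4:0,v5:inf,v6:inf,v7:inf,v8:11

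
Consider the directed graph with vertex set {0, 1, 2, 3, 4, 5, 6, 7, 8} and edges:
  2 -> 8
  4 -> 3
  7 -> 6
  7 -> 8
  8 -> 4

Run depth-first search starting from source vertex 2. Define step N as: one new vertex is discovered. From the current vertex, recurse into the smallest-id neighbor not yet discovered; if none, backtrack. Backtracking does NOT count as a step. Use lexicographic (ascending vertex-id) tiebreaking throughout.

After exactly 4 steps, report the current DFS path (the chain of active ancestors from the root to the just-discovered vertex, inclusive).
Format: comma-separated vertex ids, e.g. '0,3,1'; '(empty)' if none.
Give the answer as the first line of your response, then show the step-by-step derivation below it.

2,8,4,3

step 1: discover 2; path=2; order=2
step 2: discover 8; path=2>8; order=2,8
step 3: discover 4; path=2>8>4; order=2,8,4
step 4: discover 3; path=2>8>4>3; order=2,8,4,3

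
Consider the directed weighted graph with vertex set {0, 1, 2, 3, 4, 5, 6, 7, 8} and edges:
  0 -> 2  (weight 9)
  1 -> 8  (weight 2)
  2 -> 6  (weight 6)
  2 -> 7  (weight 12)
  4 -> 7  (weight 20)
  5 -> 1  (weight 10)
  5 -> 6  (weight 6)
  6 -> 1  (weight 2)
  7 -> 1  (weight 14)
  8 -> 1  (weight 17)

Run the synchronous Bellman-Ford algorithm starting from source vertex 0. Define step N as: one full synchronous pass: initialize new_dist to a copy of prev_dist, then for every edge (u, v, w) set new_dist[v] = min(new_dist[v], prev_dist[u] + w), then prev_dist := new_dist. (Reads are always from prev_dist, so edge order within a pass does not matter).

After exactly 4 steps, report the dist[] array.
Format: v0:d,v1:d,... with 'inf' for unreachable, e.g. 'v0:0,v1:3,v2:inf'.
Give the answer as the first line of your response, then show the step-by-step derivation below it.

v0:0,v1:17,v2:9,v3:inf,v4:inf,v5:inf,v6:15,v7:21,v8:19

step 1: dist = v0:0,v1:inf,v2:9,v3:inf,v4:inf,v5:inf,v6:inf,v7:inf,v8:inf
step 2: dist = v0:0,v1:inf,v2:9,v3:inf,v4:inf,v5:inf,v6:15,v7:21,v8:inf
step 3: dist = v0:0,v1:17,v2:9,v3:inf,v4:inf,v5:inf,v6:15,v7:21,v8:inf
step 4: dist = v0:0,v1:17,v2:9,v3:inf,v4:inf,v5:inf,v6:15,v7:21,v8:19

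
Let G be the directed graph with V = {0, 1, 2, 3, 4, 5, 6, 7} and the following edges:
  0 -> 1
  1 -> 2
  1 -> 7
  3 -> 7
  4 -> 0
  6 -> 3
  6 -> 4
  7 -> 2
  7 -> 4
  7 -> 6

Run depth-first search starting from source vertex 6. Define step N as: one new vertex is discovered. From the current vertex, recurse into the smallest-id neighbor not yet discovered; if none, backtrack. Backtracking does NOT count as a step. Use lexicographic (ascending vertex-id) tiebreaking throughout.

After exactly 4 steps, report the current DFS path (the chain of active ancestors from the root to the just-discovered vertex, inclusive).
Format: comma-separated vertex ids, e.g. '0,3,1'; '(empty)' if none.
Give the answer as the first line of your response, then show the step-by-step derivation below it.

6,3,7,2

step 1: discover 6; path=6; order=6
step 2: discover 3; path=6>3; order=6,3
step 3: discover 7; path=6>3>7; order=6,3,7
step 4: discover 2; path=6>3>7>2; order=6,3,7,2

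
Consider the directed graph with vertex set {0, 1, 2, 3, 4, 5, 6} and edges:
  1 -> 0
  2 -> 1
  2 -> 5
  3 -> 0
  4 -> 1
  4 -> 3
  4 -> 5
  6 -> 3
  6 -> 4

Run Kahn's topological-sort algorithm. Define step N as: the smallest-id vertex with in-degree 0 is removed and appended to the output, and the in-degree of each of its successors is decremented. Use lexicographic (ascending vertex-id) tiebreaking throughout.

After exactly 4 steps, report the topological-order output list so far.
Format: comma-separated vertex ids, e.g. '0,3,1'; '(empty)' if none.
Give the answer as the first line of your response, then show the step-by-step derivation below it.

2,6,4,1

step 1: output 2; order=[2]; indeg=(2,1,0,2,1,1,0)
step 2: output 6; order=[2,6]; indeg=(2,1,0,1,0,1,0)
step 3: output 4; order=[2,6,4]; indeg=(2,0,0,0,0,0,0)
step 4: output 1; order=[2,6,4,1]; indeg=(1,0,0,0,0,0,0)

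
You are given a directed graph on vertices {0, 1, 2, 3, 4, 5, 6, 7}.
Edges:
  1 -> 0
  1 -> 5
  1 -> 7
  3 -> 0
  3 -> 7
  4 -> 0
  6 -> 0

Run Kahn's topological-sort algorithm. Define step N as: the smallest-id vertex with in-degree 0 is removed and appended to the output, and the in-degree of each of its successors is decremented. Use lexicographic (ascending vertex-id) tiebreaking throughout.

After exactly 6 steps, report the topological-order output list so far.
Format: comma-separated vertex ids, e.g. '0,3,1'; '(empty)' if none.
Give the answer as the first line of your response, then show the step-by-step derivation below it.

1,2,3,4,5,6

step 1: output 1; order=[1]; indeg=(3,0,0,0,0,0,0,1)
step 2: output 2; order=[1,2]; indeg=(3,0,0,0,0,0,0,1)
step 3: output 3; order=[1,2,3]; indeg=(2,0,0,0,0,0,0,0)
step 4: output 4; order=[1,2,3,4]; indeg=(1,0,0,0,0,0,0,0)
step 5: output 5; order=[1,2,3,4,5]; indeg=(1,0,0,0,0,0,0,0)
step 6: output 6; order=[1,2,3,4,5,6]; indeg=(0,0,0,0,0,0,0,0)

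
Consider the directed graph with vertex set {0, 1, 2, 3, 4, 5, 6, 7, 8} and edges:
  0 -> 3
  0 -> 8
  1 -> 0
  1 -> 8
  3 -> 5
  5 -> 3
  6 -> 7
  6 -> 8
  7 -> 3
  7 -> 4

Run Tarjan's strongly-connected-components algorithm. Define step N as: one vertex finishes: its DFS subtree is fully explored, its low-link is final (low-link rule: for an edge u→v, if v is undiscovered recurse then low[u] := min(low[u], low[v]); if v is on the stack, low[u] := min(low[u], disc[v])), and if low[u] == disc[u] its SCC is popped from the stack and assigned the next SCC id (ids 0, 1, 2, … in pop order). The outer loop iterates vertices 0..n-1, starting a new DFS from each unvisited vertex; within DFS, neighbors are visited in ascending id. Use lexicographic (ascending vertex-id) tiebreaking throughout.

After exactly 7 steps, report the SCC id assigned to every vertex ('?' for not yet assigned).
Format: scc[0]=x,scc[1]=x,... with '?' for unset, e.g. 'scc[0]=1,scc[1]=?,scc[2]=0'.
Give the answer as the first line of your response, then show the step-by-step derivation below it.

scc[0]=2,scc[1]=3,scc[2]=4,scc[3]=0,scc[4]=5,scc[5]=0,scc[6]=?,scc[7]=?,scc[8]=1

step 1: low=(low[0]=0,low[1]=?,low[2]=?,low[3]=1,low[4]=?,low[5]=1,low[6]=?,low[7]=?,low[8]=?); scc=(scc[0]=?,scc[1]=?,scc[2]=?,scc[3]=?,scc[4]=?,scc[5]=?,scc[6]=?,scc[7]=?,scc[8]=?)
step 2: low=(low[0]=0,low[1]=?,low[2]=?,low[3]=1,low[4]=?,low[5]=1,low[6]=?,low[7]=?,low[8]=?); scc=(scc[0]=?,scc[1]=?,scc[2]=?,scc[3]=0,scc[4]=?,scc[5]=0,scc[6]=?,scc[7]=?,scc[8]=?)
step 3: low=(low[0]=0,low[1]=?,low[2]=?,low[3]=1,low[4]=?,low[5]=1,low[6]=?,low[7]=?,low[8]=3); scc=(scc[0]=?,scc[1]=?,scc[2]=?,scc[3]=0,scc[4]=?,scc[5]=0,scc[6]=?,scc[7]=?,scc[8]=1)
step 4: low=(low[0]=0,low[1]=?,low[2]=?,low[3]=1,low[4]=?,low[5]=1,low[6]=?,low[7]=?,low[8]=3); scc=(scc[0]=2,scc[1]=?,scc[2]=?,scc[3]=0,scc[4]=?,scc[5]=0,scc[6]=?,scc[7]=?,scc[8]=1)
step 5: low=(low[0]=0,low[1]=4,low[2]=?,low[3]=1,low[4]=?,low[5]=1,low[6]=?,low[7]=?,low[8]=3); scc=(scc[0]=2,scc[1]=3,scc[2]=?,scc[3]=0,scc[4]=?,scc[5]=0,scc[6]=?,scc[7]=?,scc[8]=1)
step 6: low=(low[0]=0,low[1]=4,low[2]=5,low[3]=1,low[4]=?,low[5]=1,low[6]=?,low[7]=?,low[8]=3); scc=(scc[0]=2,scc[1]=3,scc[2]=4,scc[3]=0,scc[4]=?,scc[5]=0,scc[6]=?,scc[7]=?,scc[8]=1)
step 7: low=(low[0]=0,low[1]=4,low[2]=5,low[3]=1,low[4]=6,low[5]=1,low[6]=?,low[7]=?,low[8]=3); scc=(scc[0]=2,scc[1]=3,scc[2]=4,scc[3]=0,scc[4]=5,scc[5]=0,scc[6]=?,scc[7]=?,scc[8]=1)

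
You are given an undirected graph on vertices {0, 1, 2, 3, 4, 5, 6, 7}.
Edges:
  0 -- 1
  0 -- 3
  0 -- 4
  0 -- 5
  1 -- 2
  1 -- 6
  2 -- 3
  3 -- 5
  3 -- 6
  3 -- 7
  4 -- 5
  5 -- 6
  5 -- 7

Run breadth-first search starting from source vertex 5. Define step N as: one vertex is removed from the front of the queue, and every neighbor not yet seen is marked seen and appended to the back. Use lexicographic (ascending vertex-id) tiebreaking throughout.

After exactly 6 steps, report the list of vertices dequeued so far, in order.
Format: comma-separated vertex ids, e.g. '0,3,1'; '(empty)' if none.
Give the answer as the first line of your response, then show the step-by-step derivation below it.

5,0,3,4,6,7

step 1: dequeue 5; queue=[0,3,4,6,7]; order=5
step 2: dequeue 0; queue=[3,4,6,7,1]; order=5,0
step 3: dequeue 3; queue=[4,6,7,1,2]; order=5,0,3
step 4: dequeue 4; queue=[6,7,1,2]; order=5,0,3,4
step 5: dequeue 6; queue=[7,1,2]; order=5,0,3,4,6
step 6: dequeue 7; queue=[1,2]; order=5,0,3,4,6,7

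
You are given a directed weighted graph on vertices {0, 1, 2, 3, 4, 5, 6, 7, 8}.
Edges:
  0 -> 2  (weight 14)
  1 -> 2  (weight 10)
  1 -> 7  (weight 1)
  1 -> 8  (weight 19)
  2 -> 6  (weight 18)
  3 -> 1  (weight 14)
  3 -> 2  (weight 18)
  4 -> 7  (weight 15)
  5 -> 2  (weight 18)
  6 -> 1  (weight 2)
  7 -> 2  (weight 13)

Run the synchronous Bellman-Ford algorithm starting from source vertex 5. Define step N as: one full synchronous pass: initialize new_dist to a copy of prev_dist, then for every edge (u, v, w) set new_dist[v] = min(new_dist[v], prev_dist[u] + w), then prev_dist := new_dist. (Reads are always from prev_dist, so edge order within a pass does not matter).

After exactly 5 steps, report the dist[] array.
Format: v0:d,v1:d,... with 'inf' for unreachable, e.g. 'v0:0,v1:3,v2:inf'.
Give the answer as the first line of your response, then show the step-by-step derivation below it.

v0:inf,v1:38,v2:18,v3:inf,v4:inf,v5:0,v6:36,v7:39,v8:57

step 1: dist = v0:inf,v1:inf,v2:18,v3:inf,v4:inf,v5:0,v6:inf,v7:inf,v8:inf
step 2: dist = v0:inf,v1:inf,v2:18,v3:inf,v4:inf,v5:0,v6:36,v7:inf,v8:inf
step 3: dist = v0:inf,v1:38,v2:18,v3:inf,v4:inf,v5:0,v6:36,v7:inf,v8:inf
step 4: dist = v0:inf,v1:38,v2:18,v3:inf,v4:inf,v5:0,v6:36,v7:39,v8:57
step 5: dist = v0:inf,v1:38,v2:18,v3:inf,v4:inf,v5:0,v6:36,v7:39,v8:57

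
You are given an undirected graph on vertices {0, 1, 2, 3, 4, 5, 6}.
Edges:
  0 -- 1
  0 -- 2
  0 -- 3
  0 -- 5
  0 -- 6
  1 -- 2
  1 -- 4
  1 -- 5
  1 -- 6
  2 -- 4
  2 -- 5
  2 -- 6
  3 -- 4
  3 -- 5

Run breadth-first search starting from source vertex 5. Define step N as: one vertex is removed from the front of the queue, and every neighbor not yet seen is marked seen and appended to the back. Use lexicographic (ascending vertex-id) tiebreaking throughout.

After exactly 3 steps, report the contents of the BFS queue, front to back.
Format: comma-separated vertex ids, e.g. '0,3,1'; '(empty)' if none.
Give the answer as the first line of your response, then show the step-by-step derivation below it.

2,3,6,4

step 1: dequeue 5; queue=[0,1,2,3]; order=5
step 2: dequeue 0; queue=[1,2,3,6]; order=5,0
step 3: dequeue 1; queue=[2,3,6,4]; order=5,0,1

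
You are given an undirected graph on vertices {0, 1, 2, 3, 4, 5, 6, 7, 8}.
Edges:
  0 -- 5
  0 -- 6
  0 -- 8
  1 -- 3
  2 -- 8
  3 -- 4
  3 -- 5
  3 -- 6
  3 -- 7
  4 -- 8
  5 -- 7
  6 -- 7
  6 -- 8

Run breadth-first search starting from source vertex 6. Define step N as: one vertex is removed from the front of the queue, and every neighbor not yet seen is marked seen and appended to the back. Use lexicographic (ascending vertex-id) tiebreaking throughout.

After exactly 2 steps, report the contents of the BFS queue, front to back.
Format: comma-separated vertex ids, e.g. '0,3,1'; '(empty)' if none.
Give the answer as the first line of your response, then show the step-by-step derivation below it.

3,7,8,5

step 1: dequeue 6; queue=[0,3,7,8]; order=6
step 2: dequeue 0; queue=[3,7,8,5]; order=6,0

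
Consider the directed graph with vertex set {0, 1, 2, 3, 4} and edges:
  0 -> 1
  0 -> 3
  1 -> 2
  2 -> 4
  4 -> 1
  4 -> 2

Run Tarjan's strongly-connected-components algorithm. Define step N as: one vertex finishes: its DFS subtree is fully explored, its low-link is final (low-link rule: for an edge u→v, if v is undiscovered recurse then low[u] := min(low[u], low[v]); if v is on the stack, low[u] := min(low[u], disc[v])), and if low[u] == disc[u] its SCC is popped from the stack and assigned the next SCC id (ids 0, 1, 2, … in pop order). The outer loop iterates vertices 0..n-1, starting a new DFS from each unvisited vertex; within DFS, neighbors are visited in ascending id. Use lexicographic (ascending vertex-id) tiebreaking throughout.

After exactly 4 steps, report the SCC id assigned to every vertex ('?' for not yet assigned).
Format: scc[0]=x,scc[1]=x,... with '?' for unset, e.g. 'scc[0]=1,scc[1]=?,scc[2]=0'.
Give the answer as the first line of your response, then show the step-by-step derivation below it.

scc[0]=?,scc[1]=0,scc[2]=0,scc[3]=1,scc[4]=0

step 1: low=(low[0]=0,low[1]=1,low[2]=2,low[3]=?,low[4]=1); scc=(scc[0]=?,scc[1]=?,scc[2]=?,scc[3]=?,scc[4]=?)
step 2: low=(low[0]=0,low[1]=1,low[2]=1,low[3]=?,low[4]=1); scc=(scc[0]=?,scc[1]=?,scc[2]=?,scc[3]=?,scc[4]=?)
step 3: low=(low[0]=0,low[1]=1,low[2]=1,low[3]=?,low[4]=1); scc=(scc[0]=?,scc[1]=0,scc[2]=0,scc[3]=?,scc[4]=0)
step 4: low=(low[0]=0,low[1]=1,low[2]=1,low[3]=4,low[4]=1); scc=(scc[0]=?,scc[1]=0,scc[2]=0,scc[3]=1,scc[4]=0)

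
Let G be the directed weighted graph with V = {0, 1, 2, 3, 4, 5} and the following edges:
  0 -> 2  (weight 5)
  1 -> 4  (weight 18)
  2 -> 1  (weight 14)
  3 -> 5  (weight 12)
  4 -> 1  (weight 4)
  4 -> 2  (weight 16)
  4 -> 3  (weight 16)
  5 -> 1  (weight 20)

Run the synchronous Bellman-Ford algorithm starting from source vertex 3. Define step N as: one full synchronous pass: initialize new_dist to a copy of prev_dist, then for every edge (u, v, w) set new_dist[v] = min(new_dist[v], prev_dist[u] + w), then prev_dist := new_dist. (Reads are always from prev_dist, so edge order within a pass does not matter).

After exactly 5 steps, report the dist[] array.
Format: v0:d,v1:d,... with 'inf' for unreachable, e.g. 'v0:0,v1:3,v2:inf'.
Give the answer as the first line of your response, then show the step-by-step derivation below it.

v0:inf,v1:32,v2:66,v3:0,v4:50,v5:12

step 1: dist = v0:inf,v1:inf,v2:inf,v3:0,v4:inf,v5:12
step 2: dist = v0:inf,v1:32,v2:inf,v3:0,v4:inf,v5:12
step 3: dist = v0:inf,v1:32,v2:inf,v3:0,v4:50,v5:12
step 4: dist = v0:inf,v1:32,v2:66,v3:0,v4:50,v5:12
step 5: dist = v0:inf,v1:32,v2:66,v3:0,v4:50,v5:12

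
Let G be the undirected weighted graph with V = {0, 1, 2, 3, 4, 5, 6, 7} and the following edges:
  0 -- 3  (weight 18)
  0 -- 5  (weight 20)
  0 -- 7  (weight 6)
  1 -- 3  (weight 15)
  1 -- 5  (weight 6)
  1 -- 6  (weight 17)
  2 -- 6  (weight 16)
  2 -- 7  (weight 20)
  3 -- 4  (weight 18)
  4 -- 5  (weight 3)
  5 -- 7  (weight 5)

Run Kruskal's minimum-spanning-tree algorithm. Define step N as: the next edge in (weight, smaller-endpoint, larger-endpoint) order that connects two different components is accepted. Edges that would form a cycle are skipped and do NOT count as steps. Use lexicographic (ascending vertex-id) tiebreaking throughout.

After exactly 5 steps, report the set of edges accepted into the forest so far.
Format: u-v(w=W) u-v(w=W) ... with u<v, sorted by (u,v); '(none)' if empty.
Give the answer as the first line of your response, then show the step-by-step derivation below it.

0-7(w=6) 1-3(w=15) 1-5(w=6) 4-5(w=3) 5-7(w=5)

step 1: add edge 4-5 (w=3); MST = {4-5(w=3)}
step 2: add edge 5-7 (w=5); MST = {4-5(w=3) 5-7(w=5)}
step 3: add edge 0-7 (w=6); MST = {0-7(w=6) 4-5(w=3) 5-7(w=5)}
step 4: add edge 1-5 (w=6); MST = {0-7(w=6) 1-5(w=6) 4-5(w=3) 5-7(w=5)}
step 5: add edge 1-3 (w=15); MST = {0-7(w=6) 1-3(w=15) 1-5(w=6) 4-5(w=3) 5-7(w=5)}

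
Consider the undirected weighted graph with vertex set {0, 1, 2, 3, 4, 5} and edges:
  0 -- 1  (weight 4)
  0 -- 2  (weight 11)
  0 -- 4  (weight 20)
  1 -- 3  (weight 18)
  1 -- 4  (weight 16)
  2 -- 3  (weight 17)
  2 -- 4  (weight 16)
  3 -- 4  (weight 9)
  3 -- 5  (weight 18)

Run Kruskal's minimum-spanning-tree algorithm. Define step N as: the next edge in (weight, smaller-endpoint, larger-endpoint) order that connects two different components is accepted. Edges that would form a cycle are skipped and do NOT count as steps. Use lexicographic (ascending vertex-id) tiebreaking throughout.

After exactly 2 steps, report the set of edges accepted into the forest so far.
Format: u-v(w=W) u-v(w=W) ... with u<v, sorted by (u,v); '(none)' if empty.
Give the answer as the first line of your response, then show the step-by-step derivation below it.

0-1(w=4) 3-4(w=9)

step 1: add edge 0-1 (w=4); MST = {0-1(w=4)}
step 2: add edge 3-4 (w=9); MST = {0-1(w=4) 3-4(w=9)}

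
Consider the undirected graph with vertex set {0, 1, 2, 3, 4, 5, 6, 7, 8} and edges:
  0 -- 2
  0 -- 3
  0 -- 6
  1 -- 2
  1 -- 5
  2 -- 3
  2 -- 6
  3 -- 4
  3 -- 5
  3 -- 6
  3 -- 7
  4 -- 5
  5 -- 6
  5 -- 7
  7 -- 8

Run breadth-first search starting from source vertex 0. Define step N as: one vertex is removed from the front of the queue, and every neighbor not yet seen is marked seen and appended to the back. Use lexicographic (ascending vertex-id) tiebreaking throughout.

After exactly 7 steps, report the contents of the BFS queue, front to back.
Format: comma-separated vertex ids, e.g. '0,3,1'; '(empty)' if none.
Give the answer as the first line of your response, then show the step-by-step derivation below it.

7

step 1: dequeue 0; queue=[2,3,6]; order=0
step 2: dequeue 2; queue=[3,6,1]; order=0,2
step 3: dequeue 3; queue=[6,1,4,5,7]; order=0,2,3
step 4: dequeue 6; queue=[1,4,5,7]; order=0,2,3,6
step 5: dequeue 1; queue=[4,5,7]; order=0,2,3,6,1
step 6: dequeue 4; queue=[5,7]; order=0,2,3,6,1,4
step 7: dequeue 5; queue=[7]; order=0,2,3,6,1,4,5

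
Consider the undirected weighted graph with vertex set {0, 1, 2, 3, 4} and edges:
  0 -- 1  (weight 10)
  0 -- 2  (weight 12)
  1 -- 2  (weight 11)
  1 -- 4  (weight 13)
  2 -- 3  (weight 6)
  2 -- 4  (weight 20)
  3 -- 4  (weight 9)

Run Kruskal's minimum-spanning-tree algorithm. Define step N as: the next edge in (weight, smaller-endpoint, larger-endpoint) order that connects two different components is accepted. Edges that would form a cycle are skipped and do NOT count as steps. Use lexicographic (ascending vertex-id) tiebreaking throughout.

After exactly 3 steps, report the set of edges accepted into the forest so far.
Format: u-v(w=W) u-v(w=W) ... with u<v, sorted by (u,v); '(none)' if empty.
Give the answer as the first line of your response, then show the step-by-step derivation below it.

0-1(w=10) 2-3(w=6) 3-4(w=9)

step 1: add edge 2-3 (w=6); MST = {2-3(w=6)}
step 2: add edge 3-4 (w=9); MST = {2-3(w=6) 3-4(w=9)}
step 3: add edge 0-1 (w=10); MST = {0-1(w=10) 2-3(w=6) 3-4(w=9)}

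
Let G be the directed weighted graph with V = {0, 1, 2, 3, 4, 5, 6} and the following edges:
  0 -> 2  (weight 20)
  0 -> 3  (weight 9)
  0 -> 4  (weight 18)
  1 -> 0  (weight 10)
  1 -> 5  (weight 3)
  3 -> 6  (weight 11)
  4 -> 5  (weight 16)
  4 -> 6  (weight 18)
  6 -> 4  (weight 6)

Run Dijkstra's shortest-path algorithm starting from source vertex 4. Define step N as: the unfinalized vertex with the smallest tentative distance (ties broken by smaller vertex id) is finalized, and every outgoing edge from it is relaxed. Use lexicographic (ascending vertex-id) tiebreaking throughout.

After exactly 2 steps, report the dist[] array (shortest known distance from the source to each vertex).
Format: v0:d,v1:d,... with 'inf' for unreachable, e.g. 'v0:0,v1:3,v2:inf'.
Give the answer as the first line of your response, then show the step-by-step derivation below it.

v0:inf,v1:inf,v2:inf,v3:inf,v4:0,v5:16,v6:18

step 1: dist = v0:inf,v1:inf,v2:inf,v3:inf,v4:0,v5:16,v6:18
step 2: dist = v0:inf,v1:inf,v2:inf,v3:inf,v4:0,v5:16,v6:18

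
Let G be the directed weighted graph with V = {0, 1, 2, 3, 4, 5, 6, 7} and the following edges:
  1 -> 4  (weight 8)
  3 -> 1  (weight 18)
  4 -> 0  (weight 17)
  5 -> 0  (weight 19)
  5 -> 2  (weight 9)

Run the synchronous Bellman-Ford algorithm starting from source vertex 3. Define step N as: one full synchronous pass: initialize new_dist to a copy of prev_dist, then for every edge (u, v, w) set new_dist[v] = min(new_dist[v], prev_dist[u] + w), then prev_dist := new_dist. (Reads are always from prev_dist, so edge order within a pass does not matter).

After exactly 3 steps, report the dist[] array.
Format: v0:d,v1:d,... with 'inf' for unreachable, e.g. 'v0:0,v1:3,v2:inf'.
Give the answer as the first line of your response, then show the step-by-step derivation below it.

v0:43,v1:18,v2:inf,v3:0,v4:26,v5:inf,v6:inf,v7:inf

step 1: dist = v0:inf,v1:18,v2:inf,v3:0,v4:inf,v5:inf,v6:inf,v7:inf
step 2: dist = v0:inf,v1:18,v2:inf,v3:0,v4:26,v5:inf,v6:inf,v7:inf
step 3: dist = v0:43,v1:18,v2:inf,v3:0,v4:26,v5:inf,v6:inf,v7:inf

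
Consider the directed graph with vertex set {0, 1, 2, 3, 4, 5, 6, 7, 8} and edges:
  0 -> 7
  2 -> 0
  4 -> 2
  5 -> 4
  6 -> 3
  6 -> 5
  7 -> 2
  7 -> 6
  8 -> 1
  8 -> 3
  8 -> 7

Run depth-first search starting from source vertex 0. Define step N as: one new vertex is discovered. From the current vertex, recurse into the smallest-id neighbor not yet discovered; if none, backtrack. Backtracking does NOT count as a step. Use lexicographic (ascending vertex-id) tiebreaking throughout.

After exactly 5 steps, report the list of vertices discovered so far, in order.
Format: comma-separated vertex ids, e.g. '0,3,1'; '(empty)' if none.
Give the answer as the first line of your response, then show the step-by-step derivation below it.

0,7,2,6,3

step 1: discover 0; path=0; order=0
step 2: discover 7; path=0>7; order=0,7
step 3: discover 2; path=0>7>2; order=0,7,2
step 4: discover 6; path=0>7>6; order=0,7,2,6
step 5: discover 3; path=0>7>6>3; order=0,7,2,6,3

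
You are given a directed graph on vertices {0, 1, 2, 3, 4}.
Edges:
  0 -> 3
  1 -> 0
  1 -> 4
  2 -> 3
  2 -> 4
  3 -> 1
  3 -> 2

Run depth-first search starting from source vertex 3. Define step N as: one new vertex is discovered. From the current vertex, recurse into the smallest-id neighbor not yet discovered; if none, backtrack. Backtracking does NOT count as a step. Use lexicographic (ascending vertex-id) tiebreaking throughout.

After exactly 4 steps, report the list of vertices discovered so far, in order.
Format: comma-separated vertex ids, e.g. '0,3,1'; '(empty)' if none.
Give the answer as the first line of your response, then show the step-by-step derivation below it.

3,1,0,4

step 1: discover 3; path=3; order=3
step 2: discover 1; path=3>1; order=3,1
step 3: discover 0; path=3>1>0; order=3,1,0
step 4: discover 4; path=3>1>4; order=3,1,0,4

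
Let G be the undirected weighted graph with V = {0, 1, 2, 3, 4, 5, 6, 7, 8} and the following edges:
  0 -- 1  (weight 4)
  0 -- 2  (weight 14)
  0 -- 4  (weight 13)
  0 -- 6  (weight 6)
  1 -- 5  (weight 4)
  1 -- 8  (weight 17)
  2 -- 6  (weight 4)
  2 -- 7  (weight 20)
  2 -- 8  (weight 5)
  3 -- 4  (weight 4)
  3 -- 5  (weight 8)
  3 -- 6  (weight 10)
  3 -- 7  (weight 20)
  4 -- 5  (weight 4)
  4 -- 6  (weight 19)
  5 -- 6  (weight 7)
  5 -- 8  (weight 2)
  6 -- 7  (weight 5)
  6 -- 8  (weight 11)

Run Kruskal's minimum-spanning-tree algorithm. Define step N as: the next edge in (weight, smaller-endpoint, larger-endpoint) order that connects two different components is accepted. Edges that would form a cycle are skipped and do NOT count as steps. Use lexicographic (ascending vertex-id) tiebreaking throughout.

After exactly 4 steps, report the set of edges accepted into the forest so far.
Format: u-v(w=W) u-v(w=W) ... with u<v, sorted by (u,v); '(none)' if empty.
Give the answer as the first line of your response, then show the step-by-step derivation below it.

0-1(w=4) 1-5(w=4) 2-6(w=4) 5-8(w=2)

step 1: add edge 5-8 (w=2); MST = {5-8(w=2)}
step 2: add edge 0-1 (w=4); MST = {0-1(w=4) 5-8(w=2)}
step 3: add edge 1-5 (w=4); MST = {0-1(w=4) 1-5(w=4) 5-8(w=2)}
step 4: add edge 2-6 (w=4); MST = {0-1(w=4) 1-5(w=4) 2-6(w=4) 5-8(w=2)}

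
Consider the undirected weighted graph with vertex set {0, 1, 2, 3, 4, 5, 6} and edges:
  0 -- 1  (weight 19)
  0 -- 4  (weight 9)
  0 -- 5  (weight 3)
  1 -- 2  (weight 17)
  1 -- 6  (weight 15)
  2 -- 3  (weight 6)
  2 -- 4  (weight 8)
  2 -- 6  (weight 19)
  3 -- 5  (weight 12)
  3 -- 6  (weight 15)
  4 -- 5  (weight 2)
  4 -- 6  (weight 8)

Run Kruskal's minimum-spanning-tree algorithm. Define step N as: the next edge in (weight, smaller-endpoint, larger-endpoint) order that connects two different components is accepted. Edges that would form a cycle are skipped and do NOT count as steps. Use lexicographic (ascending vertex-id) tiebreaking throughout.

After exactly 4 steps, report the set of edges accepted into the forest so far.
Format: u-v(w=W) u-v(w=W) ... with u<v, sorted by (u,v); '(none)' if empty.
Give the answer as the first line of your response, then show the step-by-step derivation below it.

0-5(w=3) 2-3(w=6) 2-4(w=8) 4-5(w=2)

step 1: add edge 4-5 (w=2); MST = {4-5(w=2)}
step 2: add edge 0-5 (w=3); MST = {0-5(w=3) 4-5(w=2)}
step 3: add edge 2-3 (w=6); MST = {0-5(w=3) 2-3(w=6) 4-5(w=2)}
step 4: add edge 2-4 (w=8); MST = {0-5(w=3) 2-3(w=6) 2-4(w=8) 4-5(w=2)}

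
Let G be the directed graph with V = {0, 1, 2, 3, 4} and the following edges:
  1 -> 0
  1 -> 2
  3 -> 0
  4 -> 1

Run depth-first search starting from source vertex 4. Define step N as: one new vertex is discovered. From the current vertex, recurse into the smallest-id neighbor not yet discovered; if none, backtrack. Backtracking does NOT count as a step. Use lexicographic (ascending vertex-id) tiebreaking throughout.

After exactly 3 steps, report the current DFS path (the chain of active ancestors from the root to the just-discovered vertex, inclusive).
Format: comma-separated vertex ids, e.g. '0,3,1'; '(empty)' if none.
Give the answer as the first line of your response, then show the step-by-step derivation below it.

4,1,0

step 1: discover 4; path=4; order=4
step 2: discover 1; path=4>1; order=4,1
step 3: discover 0; path=4>1>0; order=4,1,0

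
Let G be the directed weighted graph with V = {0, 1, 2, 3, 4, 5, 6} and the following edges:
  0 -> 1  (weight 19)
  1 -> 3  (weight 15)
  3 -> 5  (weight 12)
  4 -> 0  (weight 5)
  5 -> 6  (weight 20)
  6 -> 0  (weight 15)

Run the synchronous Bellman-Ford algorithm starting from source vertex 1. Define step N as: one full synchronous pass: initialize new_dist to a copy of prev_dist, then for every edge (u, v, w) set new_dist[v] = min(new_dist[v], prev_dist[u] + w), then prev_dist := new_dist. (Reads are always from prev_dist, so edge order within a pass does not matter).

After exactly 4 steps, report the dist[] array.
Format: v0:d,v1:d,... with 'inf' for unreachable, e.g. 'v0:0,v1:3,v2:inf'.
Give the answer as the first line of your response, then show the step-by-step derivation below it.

v0:62,v1:0,v2:inf,v3:15,v4:inf,v5:27,v6:47

step 1: dist = v0:inf,v1:0,v2:inf,v3:15,v4:inf,v5:inf,v6:inf
step 2: dist = v0:inf,v1:0,v2:inf,v3:15,v4:inf,v5:27,v6:inf
step 3: dist = v0:inf,v1:0,v2:inf,v3:15,v4:inf,v5:27,v6:47
step 4: dist = v0:62,v1:0,v2:inf,v3:15,v4:inf,v5:27,v6:47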